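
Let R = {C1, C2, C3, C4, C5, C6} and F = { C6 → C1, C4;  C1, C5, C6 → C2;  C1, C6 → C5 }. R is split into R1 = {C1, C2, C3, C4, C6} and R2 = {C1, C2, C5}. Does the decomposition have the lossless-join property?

No

Common attributes: R1 ∩ R2 = {C1, C2}.
No dependency enlarges {C1, C2}, so (C1, C2)⁺ = {C1, C2}.
The closure contains neither all of R1 = {C1, C2, C3, C4, C6} nor all of R2 = {C1, C2, C5}, so the common attributes are not a superkey of either fragment. The join is lossy.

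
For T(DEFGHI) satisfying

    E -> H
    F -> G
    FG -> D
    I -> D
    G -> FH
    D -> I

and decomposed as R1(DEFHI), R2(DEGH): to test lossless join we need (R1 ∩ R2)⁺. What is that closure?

DEHI

R1 ∩ R2 = {DEH}.
D → I applies, adding I
Closure: {DEHI}.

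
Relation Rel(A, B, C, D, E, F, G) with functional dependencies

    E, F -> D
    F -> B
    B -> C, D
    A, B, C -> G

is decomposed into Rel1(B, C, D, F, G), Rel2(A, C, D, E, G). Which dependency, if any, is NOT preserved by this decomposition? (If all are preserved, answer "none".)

Check A, B, C → G: no single fragment contains all of {A, B, C, G}, and the restricted closure of {A, B, C} across the fragments never reaches {G}.
E, F → D is preserved.
F → B is preserved.
B → C, D is preserved.

A, B, C -> G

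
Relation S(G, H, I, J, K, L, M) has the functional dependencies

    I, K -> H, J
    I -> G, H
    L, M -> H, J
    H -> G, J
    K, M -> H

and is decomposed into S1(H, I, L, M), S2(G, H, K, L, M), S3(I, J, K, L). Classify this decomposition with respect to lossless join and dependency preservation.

lossy and not dependency-preserving

Lossless test (chase): Rows 1 and 3 agree on I; apply I→G, H and equate their G, H entries. Rows 1 and 2 agree on L, M; apply L, M→H, J and equate their H, J entries. Rows 1 and 2 agree on H; apply H→G, J and equate their G, J entries. Rows 1 and 3 agree on H; apply H→G, J and equate their G, J entries. No row becomes fully distinguished — the join is lossy.
Dependency preservation: the restricted closure of {L, M} across the fragments never reaches {H, J}, so L, M → H, J cannot be enforced without a join — not preserved.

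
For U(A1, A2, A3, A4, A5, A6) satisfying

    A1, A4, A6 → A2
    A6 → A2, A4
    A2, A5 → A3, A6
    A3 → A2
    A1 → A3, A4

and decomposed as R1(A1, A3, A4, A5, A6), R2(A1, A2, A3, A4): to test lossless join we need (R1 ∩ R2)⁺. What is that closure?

A1, A2, A3, A4

R1 ∩ R2 = {A1, A3, A4}.
A3 → A2 applies, adding A2
Closure: {A1, A2, A3, A4}.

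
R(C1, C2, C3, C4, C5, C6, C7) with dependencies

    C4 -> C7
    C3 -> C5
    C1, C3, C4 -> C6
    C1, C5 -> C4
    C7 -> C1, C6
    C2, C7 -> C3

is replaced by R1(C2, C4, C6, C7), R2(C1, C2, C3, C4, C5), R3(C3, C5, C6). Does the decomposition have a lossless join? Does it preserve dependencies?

lossless but not dependency-preserving

Lossless test (chase): Rows 1 and 2 agree on C4; apply C4→C7 and equate their C7 entries. Rows 1 and 2 agree on C7; apply C7→C1, C6 and equate their C1, C6 entries. Rows 1 and 2 agree on C2, C7; apply C2, C7→C3 and equate their C3 entries. Rows 1 and 2 agree on C3; apply C3→C5 and equate their C5 entries. Row 1 is now all distinguished symbols — the join is lossless.
Dependency preservation: the restricted closure of {C7} across the fragments never reaches {C1, C6}, so C7 → C1, C6 cannot be enforced without a join — not preserved.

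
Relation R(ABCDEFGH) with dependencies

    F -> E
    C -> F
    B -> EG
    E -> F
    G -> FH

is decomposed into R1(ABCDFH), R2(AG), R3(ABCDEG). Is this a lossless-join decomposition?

Yes

Chase test. Columns are ABCDEFGH; row i has aⱼ where attribute j ∈ Ri, else bᵢⱼ.
Initial tableau (one row per fragment):
  row 1: a1 a2 a3 a4 b15 a6 b17 a8
  row 2: a1 b22 b23 b24 b25 b26 a7 b28
  row 3: a1 a2 a3 a4 a5 b36 a7 b38
Rows 1 and 3 agree on C; apply C→F and equate their F entries.
Rows 1 and 3 agree on B; apply B→EG and equate their EG entries.
Rows 1 and 2 agree on G; apply G→FH and equate their FH entries.
Rows 1 and 3 agree on G; apply G→FH and equate their FH entries.
Rows 1 and 2 agree on F; apply F→E and equate their E entries.
Row 1 is now all distinguished symbols — the join is lossless.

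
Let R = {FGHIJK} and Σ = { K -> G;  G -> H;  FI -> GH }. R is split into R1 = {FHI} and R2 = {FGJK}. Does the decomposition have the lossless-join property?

No

Common attributes: R1 ∩ R2 = {F}.
No dependency enlarges {F}, so (F)⁺ = {F}.
The closure contains neither all of R1 = {FHI} nor all of R2 = {FGJK}, so the common attributes are not a superkey of either fragment. The join is lossy.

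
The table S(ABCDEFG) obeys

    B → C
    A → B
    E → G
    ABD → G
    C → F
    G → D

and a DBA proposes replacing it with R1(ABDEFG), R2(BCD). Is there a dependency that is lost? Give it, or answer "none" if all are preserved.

C → F

Check C → F: no single fragment contains all of {CF}, and the restricted closure of {C} across the fragments never reaches {F}.
B → C is preserved.
A → B is preserved.
E → G is preserved.
ABD → G is preserved.
G → D is preserved.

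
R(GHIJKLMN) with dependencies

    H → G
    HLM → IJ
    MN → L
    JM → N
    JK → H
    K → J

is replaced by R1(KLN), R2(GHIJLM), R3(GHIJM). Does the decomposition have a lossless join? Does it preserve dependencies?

lossy and not dependency-preserving

Lossless test (chase): Rows 2 and 3 agree on JM; apply JM→N and equate their N entries. Rows 2 and 3 agree on MN; apply MN→L and equate their L entries. No row becomes fully distinguished — the join is lossy.
Dependency preservation: the restricted closure of {MN} across the fragments never reaches {L}, so MN → L cannot be enforced without a join — not preserved.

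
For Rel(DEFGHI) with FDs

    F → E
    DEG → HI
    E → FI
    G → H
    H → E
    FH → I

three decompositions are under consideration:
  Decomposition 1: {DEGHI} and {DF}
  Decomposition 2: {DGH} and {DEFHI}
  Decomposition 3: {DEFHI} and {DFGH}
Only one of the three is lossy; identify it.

Decomposition 1: common = {D}, closure = {D} → lossy.
Decomposition 2: common = {DH}, closure = {DEFHI} → lossless.
Decomposition 3: common = {DFH}, closure = {DEFHI} → lossless.

Decomposition 1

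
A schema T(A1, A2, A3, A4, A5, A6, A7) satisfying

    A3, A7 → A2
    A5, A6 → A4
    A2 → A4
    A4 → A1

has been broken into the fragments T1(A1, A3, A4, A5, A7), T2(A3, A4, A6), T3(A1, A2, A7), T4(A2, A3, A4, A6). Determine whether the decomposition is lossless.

No

Chase test. Columns are A1, A2, A3, A4, A5, A6, A7; row i has aⱼ where attribute j ∈ Ti, else bᵢⱼ.
Initial tableau (one row per fragment):
  row 1: a1 b12 a3 a4 a5 b16 a7
  row 2: b21 b22 a3 a4 b25 a6 b27
  row 3: a1 a2 b33 b34 b35 b36 a7
  row 4: b41 a2 a3 a4 b45 a6 b47
Rows 3 and 4 agree on A2; apply A2→A4 and equate their A4 entries.
Rows 1 and 2 agree on A4; apply A4→A1 and equate their A1 entries.
Rows 1 and 4 agree on A4; apply A4→A1 and equate their A1 entries.
No row becomes fully distinguished — the join is lossy.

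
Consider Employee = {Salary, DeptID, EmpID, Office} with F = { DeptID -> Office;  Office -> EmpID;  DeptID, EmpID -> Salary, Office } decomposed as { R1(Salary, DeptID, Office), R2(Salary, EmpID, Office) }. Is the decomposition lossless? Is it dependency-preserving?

lossless and dependency-preserving

Lossless test: (Salary, Office)⁺ = {Salary, EmpID, Office}, which contains all of one fragment — lossless.
Dependency preservation: DeptID, EmpID → Salary, Office is not contained in any single fragment, but the restricted closure of its left-hand side across the fragments still reaches the right-hand side; the remaining FDs each lie inside some fragment. All dependencies are preserved.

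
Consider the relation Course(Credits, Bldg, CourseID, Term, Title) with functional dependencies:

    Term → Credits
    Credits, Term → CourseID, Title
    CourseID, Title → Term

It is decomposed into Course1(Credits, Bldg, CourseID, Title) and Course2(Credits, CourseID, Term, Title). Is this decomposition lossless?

Common attributes: Course1 ∩ Course2 = {Credits, CourseID, Title}.
Closure of {Credits, CourseID, Title}: CourseID, Title → Term applies, adding Term. So (Credits, CourseID, Title)⁺ = {Credits, CourseID, Term, Title}.
This closure contains every attribute of Course2, so Course1 ∩ Course2 → Course2. The join is lossless.

Yes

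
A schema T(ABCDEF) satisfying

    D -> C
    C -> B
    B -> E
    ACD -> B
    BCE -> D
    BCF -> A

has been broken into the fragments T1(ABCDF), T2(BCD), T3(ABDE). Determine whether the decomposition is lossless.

Chase test. Columns are ABCDEF; row i has aⱼ where attribute j ∈ Ti, else bᵢⱼ.
Initial tableau (one row per fragment):
  row 1: a1 a2 a3 a4 b15 a6
  row 2: b21 a2 a3 a4 b25 b26
  row 3: a1 a2 b33 a4 a5 b36
Rows 1 and 3 agree on D; apply D→C and equate their C entries.
Rows 1 and 2 agree on B; apply B→E and equate their E entries.
Rows 1 and 3 agree on B; apply B→E and equate their E entries.
Row 1 is now all distinguished symbols — the join is lossless.

Yes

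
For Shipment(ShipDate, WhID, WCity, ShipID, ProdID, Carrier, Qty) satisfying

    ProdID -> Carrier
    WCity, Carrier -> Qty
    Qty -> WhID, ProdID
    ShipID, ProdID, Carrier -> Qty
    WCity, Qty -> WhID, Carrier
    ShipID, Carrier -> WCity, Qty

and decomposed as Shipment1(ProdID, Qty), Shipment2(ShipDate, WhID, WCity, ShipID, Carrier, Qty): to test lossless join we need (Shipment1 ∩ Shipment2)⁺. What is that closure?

WhID, ProdID, Carrier, Qty

Shipment1 ∩ Shipment2 = {Qty}.
Qty → WhID, ProdID applies, adding WhID, ProdID
ProdID → Carrier applies, adding Carrier
Closure: {WhID, ProdID, Carrier, Qty}.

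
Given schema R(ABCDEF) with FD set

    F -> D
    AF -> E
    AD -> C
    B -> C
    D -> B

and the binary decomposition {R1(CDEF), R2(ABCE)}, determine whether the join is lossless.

Common attributes: R1 ∩ R2 = {CE}.
No dependency enlarges {CE}, so (CE)⁺ = {CE}.
The closure contains neither all of R1 = {CDEF} nor all of R2 = {ABCE}, so the common attributes are not a superkey of either fragment. The join is lossy.

No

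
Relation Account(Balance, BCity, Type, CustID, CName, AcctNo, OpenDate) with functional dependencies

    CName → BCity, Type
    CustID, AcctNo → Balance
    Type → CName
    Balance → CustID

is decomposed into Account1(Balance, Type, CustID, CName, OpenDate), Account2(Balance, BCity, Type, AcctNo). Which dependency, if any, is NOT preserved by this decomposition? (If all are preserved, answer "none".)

CustID, AcctNo → Balance

Check CustID, AcctNo → Balance: no single fragment contains all of {Balance, CustID, AcctNo}, and the restricted closure of {CustID, AcctNo} across the fragments never reaches {Balance}.
CName → BCity, Type is preserved.
Type → CName is preserved.
Balance → CustID is preserved.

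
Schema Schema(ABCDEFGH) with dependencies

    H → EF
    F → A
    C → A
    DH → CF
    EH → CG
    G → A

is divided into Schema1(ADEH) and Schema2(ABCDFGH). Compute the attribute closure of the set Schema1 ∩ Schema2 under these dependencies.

ACDEFGH

Schema1 ∩ Schema2 = {ADH}.
H → EF applies, adding EF
DH → CF applies, adding C
EH → CG applies, adding G
Closure: {ACDEFGH}.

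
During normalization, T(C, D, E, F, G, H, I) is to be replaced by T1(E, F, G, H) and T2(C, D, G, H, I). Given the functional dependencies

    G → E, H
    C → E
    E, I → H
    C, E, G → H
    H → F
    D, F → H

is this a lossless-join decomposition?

Common attributes: T1 ∩ T2 = {G, H}.
Closure of {G, H}: G → E, H applies, adding E; H → F applies, adding F. So (G, H)⁺ = {E, F, G, H}.
This closure contains every attribute of T1, so T1 ∩ T2 → T1. The join is lossless.

Yes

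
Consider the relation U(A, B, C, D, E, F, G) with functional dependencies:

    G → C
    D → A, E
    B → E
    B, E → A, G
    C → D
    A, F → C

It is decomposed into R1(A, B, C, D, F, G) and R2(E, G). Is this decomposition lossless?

Common attributes: R1 ∩ R2 = {G}.
Closure of {G}: G → C applies, adding C; C → D applies, adding D; D → A, E applies, adding A, E. So (G)⁺ = {A, C, D, E, G}.
This closure contains every attribute of R2, so R1 ∩ R2 → R2. The join is lossless.

Yes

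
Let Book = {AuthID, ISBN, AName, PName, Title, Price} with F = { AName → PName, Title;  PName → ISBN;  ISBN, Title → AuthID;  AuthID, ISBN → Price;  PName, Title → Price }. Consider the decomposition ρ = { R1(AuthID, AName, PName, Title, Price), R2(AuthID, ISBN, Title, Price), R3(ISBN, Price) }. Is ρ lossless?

No

Chase test. Columns are AuthID, ISBN, AName, PName, Title, Price; row i has aⱼ where attribute j ∈ Ri, else bᵢⱼ.
Initial tableau (one row per fragment):
  row 1: a1 b12 a3 a4 a5 a6
  row 2: a1 a2 b23 b24 a5 a6
  row 3: b31 a2 b33 b34 b35 a6
No row becomes fully distinguished — the join is lossy.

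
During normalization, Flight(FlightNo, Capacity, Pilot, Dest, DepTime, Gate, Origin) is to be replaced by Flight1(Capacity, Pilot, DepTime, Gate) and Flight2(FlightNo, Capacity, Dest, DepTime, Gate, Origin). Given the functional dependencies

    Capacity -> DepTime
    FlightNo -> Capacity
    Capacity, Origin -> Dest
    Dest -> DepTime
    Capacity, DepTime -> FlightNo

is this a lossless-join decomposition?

Common attributes: Flight1 ∩ Flight2 = {Capacity, DepTime, Gate}.
Closure of {Capacity, DepTime, Gate}: Capacity, DepTime → FlightNo applies, adding FlightNo. So (Capacity, DepTime, Gate)⁺ = {FlightNo, Capacity, DepTime, Gate}.
The closure contains neither all of Flight1 = {Capacity, Pilot, DepTime, Gate} nor all of Flight2 = {FlightNo, Capacity, Dest, DepTime, Gate, Origin}, so the common attributes are not a superkey of either fragment. The join is lossy.

No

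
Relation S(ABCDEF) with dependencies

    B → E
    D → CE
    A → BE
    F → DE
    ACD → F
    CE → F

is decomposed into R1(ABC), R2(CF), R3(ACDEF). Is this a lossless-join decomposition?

Yes

Chase test. Columns are ABCDEF; row i has aⱼ where attribute j ∈ Ri, else bᵢⱼ.
Initial tableau (one row per fragment):
  row 1: a1 a2 a3 b14 b15 b16
  row 2: b21 b22 a3 b24 b25 a6
  row 3: a1 b32 a3 a4 a5 a6
Rows 1 and 3 agree on A; apply A→BE and equate their BE entries.
Rows 2 and 3 agree on F; apply F→DE and equate their DE entries.
Rows 1 and 2 agree on CE; apply CE→F and equate their F entries.
Rows 1 and 2 agree on F; apply F→DE and equate their DE entries.
Row 1 is now all distinguished symbols — the join is lossless.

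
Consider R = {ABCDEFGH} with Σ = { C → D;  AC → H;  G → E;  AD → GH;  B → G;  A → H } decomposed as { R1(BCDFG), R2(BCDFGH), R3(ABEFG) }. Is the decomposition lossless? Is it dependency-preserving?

Lossless test (chase): Rows 1 and 2 agree on G; apply G→E and equate their E entries. Rows 1 and 3 agree on G; apply G→E and equate their E entries. No row becomes fully distinguished — the join is lossy.
Dependency preservation: the restricted closure of {AC} across the fragments never reaches {H}, so AC → H cannot be enforced without a join — not preserved.

lossy and not dependency-preserving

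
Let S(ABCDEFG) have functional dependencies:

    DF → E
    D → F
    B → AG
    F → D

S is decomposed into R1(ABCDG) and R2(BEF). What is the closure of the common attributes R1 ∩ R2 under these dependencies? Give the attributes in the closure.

R1 ∩ R2 = {B}.
B → AG applies, adding AG
Closure: {ABG}.

ABG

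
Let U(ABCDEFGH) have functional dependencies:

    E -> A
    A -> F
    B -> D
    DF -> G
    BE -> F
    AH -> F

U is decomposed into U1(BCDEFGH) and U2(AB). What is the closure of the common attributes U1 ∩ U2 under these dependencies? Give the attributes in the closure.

U1 ∩ U2 = {B}.
B → D applies, adding D
Closure: {BD}.

BD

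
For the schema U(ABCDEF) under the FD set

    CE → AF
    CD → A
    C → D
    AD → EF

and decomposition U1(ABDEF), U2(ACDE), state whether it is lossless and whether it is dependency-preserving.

Lossless test: (ADE)⁺ = {ADEF}, which is a superkey of neither fragment — lossy.
Dependency preservation: CE → AF is not contained in any single fragment, but the restricted closure of its left-hand side across the fragments still reaches the right-hand side; the remaining FDs each lie inside some fragment. All dependencies are preserved.

lossy but dependency-preserving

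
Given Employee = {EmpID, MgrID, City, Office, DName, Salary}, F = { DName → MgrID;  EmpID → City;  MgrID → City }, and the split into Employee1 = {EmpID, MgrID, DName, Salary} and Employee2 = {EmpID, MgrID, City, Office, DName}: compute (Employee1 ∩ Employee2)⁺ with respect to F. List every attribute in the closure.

EmpID, MgrID, City, DName

Employee1 ∩ Employee2 = {EmpID, MgrID, DName}.
EmpID → City applies, adding City
Closure: {EmpID, MgrID, City, DName}.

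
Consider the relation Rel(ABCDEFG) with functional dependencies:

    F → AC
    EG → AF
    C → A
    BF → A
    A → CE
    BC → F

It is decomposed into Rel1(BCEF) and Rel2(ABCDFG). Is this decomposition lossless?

Yes

Common attributes: Rel1 ∩ Rel2 = {BCF}.
Closure of {BCF}: F → AC applies, adding A; A → CE applies, adding E. So (BCF)⁺ = {ABCEF}.
This closure contains every attribute of Rel1, so Rel1 ∩ Rel2 → Rel1. The join is lossless.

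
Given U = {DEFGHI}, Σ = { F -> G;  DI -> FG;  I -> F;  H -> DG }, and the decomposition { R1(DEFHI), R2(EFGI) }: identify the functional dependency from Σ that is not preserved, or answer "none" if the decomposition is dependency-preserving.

H -> DG

Check H → DG: no single fragment contains all of {DGH}, and the restricted closure of {H} across the fragments never reaches {DG}.
F → G is preserved.
DI → FG is preserved.
I → F is preserved.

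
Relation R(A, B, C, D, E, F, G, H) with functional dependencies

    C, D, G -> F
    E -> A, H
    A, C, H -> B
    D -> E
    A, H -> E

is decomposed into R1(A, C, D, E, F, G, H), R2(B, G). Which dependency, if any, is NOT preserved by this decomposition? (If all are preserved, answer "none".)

Check A, C, H → B: no single fragment contains all of {A, B, C, H}, and the restricted closure of {A, C, H} across the fragments never reaches {B}.
C, D, G → F is preserved.
E → A, H is preserved.
D → E is preserved.
A, H → E is preserved.

A, C, H -> B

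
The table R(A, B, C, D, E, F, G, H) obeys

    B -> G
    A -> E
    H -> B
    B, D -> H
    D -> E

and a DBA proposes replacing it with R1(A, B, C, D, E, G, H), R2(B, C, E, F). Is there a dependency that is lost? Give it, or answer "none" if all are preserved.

none

B → G lies within R1.
A → E lies within R1.
H → B lies within R1.
B, D → H lies within R1.
D → E lies within R1.
Every dependency is enforceable on the fragments, so the decomposition is dependency-preserving.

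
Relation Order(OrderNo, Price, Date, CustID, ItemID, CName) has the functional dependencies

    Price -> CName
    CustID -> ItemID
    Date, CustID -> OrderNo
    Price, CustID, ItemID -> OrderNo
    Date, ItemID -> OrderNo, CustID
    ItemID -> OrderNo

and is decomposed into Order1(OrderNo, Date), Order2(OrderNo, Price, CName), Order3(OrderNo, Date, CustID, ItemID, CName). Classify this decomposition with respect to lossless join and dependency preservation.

lossy but dependency-preserving

Lossless test (chase): applying each FD to every pair of rows produces no changes in the tableau, so no row becomes fully distinguished — the join is lossy.
Dependency preservation: Price, CustID, ItemID → OrderNo is not contained in any single fragment, but the restricted closure of its left-hand side across the fragments still reaches the right-hand side; the remaining FDs each lie inside some fragment. All dependencies are preserved.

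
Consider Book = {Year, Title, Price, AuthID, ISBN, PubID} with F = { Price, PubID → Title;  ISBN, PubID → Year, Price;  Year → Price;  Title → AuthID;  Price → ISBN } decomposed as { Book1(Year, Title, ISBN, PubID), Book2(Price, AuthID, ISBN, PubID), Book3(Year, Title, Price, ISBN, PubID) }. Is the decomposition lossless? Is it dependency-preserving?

Lossless test (chase): Rows 2 and 3 agree on Price, PubID; apply Price, PubID→Title and equate their Title entries. Rows 1 and 2 agree on ISBN, PubID; apply ISBN, PubID→Year, Price and equate their Year, Price entries. Rows 1 and 2 agree on Title; apply Title→AuthID and equate their AuthID entries. Rows 1 and 3 agree on Title; apply Title→AuthID and equate their AuthID entries. Row 1 is now all distinguished symbols — the join is lossless.
Dependency preservation: the restricted closure of {Title} across the fragments never reaches {AuthID}, so Title → AuthID cannot be enforced without a join — not preserved.

lossless but not dependency-preserving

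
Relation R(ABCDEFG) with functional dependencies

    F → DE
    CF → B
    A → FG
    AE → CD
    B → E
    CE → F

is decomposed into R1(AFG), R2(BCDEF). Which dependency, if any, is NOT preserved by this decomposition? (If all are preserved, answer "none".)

AE → CD

Check AE → CD: no single fragment contains all of {ACDE}, and the restricted closure of {AE} across the fragments never reaches {CD}.
F → DE is preserved.
CF → B is preserved.
A → FG is preserved.
B → E is preserved.
CE → F is preserved.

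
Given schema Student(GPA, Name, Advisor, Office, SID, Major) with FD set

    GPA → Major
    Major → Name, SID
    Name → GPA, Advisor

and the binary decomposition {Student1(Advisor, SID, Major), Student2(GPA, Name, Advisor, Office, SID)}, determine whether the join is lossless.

No

Common attributes: Student1 ∩ Student2 = {Advisor, SID}.
No dependency enlarges {Advisor, SID}, so (Advisor, SID)⁺ = {Advisor, SID}.
The closure contains neither all of Student1 = {Advisor, SID, Major} nor all of Student2 = {GPA, Name, Advisor, Office, SID}, so the common attributes are not a superkey of either fragment. The join is lossy.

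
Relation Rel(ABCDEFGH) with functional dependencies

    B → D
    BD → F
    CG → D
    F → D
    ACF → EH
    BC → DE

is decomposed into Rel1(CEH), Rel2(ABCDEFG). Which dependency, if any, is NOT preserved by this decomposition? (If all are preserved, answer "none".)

ACF → EH

Check ACF → EH: no single fragment contains all of {ACEFH}, and the restricted closure of {ACF} across the fragments never reaches {EH}.
B → D is preserved.
BD → F is preserved.
CG → D is preserved.
F → D is preserved.
BC → DE is preserved.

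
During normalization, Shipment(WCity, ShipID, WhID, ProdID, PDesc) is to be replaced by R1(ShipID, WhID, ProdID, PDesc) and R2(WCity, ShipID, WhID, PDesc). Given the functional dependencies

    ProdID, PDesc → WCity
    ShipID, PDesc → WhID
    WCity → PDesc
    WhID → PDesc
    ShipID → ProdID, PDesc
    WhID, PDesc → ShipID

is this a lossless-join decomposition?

Yes

Common attributes: R1 ∩ R2 = {ShipID, WhID, PDesc}.
Closure of {ShipID, WhID, PDesc}: ShipID → ProdID, PDesc applies, adding ProdID; ProdID, PDesc → WCity applies, adding WCity. So (ShipID, WhID, PDesc)⁺ = {WCity, ShipID, WhID, ProdID, PDesc}.
This closure contains every attribute of R1, so R1 ∩ R2 → R1. The join is lossless.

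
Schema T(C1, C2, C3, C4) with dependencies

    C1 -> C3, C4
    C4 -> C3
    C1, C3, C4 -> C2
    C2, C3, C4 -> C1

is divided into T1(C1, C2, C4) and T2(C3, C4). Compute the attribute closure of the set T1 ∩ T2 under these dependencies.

C3, C4

T1 ∩ T2 = {C4}.
C4 → C3 applies, adding C3
Closure: {C3, C4}.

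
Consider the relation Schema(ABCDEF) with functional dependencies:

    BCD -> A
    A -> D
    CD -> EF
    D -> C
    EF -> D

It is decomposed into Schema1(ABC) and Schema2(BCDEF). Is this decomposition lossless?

No

Common attributes: Schema1 ∩ Schema2 = {BC}.
No dependency enlarges {BC}, so (BC)⁺ = {BC}.
The closure contains neither all of Schema1 = {ABC} nor all of Schema2 = {BCDEF}, so the common attributes are not a superkey of either fragment. The join is lossy.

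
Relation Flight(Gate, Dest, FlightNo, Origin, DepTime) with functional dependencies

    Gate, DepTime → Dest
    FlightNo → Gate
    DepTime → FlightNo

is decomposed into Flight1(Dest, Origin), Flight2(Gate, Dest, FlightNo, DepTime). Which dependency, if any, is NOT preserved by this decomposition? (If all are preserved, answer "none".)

Gate, DepTime → Dest lies within Flight2.
FlightNo → Gate lies within Flight2.
DepTime → FlightNo lies within Flight2.
Every dependency is enforceable on the fragments, so the decomposition is dependency-preserving.

none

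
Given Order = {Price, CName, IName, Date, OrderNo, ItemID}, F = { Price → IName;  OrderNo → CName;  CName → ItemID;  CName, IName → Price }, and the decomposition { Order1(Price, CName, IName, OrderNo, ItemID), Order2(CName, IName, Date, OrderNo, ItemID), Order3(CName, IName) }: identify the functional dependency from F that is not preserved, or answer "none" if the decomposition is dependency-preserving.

none

Price → IName lies within Order1.
OrderNo → CName lies within Order1.
CName → ItemID lies within Order1.
CName, IName → Price lies within Order1.
Every dependency is enforceable on the fragments, so the decomposition is dependency-preserving.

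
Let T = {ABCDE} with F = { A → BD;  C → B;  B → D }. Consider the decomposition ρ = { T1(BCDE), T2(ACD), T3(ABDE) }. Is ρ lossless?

No

Chase test. Columns are ABCDE; row i has aⱼ where attribute j ∈ Ti, else bᵢⱼ.
Initial tableau (one row per fragment):
  row 1: b11 a2 a3 a4 a5
  row 2: a1 b22 a3 a4 b25
  row 3: a1 a2 b33 a4 a5
Rows 2 and 3 agree on A; apply A→BD and equate their BD entries.
No row becomes fully distinguished — the join is lossy.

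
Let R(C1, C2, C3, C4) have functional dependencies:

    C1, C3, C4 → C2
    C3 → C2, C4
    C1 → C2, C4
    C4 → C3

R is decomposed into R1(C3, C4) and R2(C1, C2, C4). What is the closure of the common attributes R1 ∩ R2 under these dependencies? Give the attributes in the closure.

C2, C3, C4

R1 ∩ R2 = {C4}.
C4 → C3 applies, adding C3
C3 → C2, C4 applies, adding C2
Closure: {C2, C3, C4}.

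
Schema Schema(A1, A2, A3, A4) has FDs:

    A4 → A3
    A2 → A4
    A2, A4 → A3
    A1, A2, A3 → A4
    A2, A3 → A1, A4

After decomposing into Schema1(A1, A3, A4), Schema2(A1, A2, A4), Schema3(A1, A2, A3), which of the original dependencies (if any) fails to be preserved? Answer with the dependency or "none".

A4 → A3 lies within Schema1.
A2 → A4 lies within Schema2.
A2, A4 → A3: restricted closure across fragments reaches A3.
A1, A2, A3 → A4: restricted closure across fragments reaches A4.
A2, A3 → A1, A4: restricted closure across fragments reaches A1, A4.
Every dependency is enforceable on the fragments, so the decomposition is dependency-preserving.

none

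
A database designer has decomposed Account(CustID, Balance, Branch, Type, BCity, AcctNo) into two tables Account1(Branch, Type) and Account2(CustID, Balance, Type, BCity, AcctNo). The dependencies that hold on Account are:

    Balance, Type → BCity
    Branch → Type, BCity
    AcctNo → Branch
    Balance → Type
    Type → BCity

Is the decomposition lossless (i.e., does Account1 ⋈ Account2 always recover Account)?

Common attributes: Account1 ∩ Account2 = {Type}.
Closure of {Type}: Type → BCity applies, adding BCity. So (Type)⁺ = {Type, BCity}.
The closure contains neither all of Account1 = {Branch, Type} nor all of Account2 = {CustID, Balance, Type, BCity, AcctNo}, so the common attributes are not a superkey of either fragment. The join is lossy.

No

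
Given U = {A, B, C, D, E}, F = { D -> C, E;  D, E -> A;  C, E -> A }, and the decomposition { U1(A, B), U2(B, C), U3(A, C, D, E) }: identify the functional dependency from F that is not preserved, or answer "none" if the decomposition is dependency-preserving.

D → C, E lies within U3.
D, E → A lies within U3.
C, E → A lies within U3.
Every dependency is enforceable on the fragments, so the decomposition is dependency-preserving.

none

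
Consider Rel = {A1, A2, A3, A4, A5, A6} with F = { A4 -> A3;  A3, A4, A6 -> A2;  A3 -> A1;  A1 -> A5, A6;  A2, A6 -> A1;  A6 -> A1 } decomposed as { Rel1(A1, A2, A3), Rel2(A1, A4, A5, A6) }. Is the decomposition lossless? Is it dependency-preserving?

lossy and not dependency-preserving

Lossless test: (A1)⁺ = {A1, A5, A6}, which is a superkey of neither fragment — lossy.
Dependency preservation: the restricted closure of {A4} across the fragments never reaches {A3}, so A4 → A3 cannot be enforced without a join — not preserved.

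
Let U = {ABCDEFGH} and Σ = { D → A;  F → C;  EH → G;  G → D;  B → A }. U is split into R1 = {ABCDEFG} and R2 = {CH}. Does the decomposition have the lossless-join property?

No

Common attributes: R1 ∩ R2 = {C}.
No dependency enlarges {C}, so (C)⁺ = {C}.
The closure contains neither all of R1 = {ABCDEFG} nor all of R2 = {CH}, so the common attributes are not a superkey of either fragment. The join is lossy.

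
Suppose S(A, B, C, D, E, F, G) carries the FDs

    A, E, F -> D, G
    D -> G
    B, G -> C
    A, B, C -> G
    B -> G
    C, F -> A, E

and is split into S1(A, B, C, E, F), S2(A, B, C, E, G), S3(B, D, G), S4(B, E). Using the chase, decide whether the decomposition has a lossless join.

Chase test. Columns are A, B, C, D, E, F, G; row i has aⱼ where attribute j ∈ Si, else bᵢⱼ.
Initial tableau (one row per fragment):
  row 1: a1 a2 a3 b14 a5 a6 b17
  row 2: a1 a2 a3 b24 a5 b26 a7
  row 3: b31 a2 b33 a4 b35 b36 a7
  row 4: b41 a2 b43 b44 a5 b46 b47
Rows 2 and 3 agree on B, G; apply B, G→C and equate their C entries.
Rows 1 and 2 agree on A, B, C; apply A, B, C→G and equate their G entries.
Rows 1 and 4 agree on B; apply B→G and equate their G entries.
Rows 1 and 4 agree on B, G; apply B, G→C and equate their C entries.
No row becomes fully distinguished — the join is lossy.

No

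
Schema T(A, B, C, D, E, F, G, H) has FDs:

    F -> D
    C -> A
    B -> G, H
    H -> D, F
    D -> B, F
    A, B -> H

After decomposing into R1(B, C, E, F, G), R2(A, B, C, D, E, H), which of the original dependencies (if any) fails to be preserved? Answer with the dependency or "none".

F → D: restricted closure across fragments reaches D.
C → A lies within R2.
B → G, H: restricted closure across fragments reaches G, H.
H → D, F: restricted closure across fragments reaches D, F.
D → B, F: restricted closure across fragments reaches B, F.
A, B → H lies within R2.
Every dependency is enforceable on the fragments, so the decomposition is dependency-preserving.

none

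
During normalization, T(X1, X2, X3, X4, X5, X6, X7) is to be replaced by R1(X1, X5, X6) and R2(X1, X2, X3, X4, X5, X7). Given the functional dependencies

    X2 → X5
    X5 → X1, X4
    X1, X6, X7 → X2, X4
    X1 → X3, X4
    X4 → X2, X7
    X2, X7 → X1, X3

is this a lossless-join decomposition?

Common attributes: R1 ∩ R2 = {X1, X5}.
Closure of {X1, X5}: X5 → X1, X4 applies, adding X4; X1 → X3, X4 applies, adding X3; X4 → X2, X7 applies, adding X2, X7. So (X1, X5)⁺ = {X1, X2, X3, X4, X5, X7}.
This closure contains every attribute of R2, so R1 ∩ R2 → R2. The join is lossless.

Yes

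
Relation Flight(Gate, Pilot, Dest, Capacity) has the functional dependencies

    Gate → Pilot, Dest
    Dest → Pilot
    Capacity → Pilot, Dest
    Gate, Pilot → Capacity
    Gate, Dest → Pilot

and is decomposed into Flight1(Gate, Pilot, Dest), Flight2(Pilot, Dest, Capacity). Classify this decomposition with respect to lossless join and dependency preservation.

Lossless test: (Pilot, Dest)⁺ = {Pilot, Dest}, which is a superkey of neither fragment — lossy.
Dependency preservation: the restricted closure of {Gate, Pilot} across the fragments never reaches {Capacity}, so Gate, Pilot → Capacity cannot be enforced without a join — not preserved.

lossy and not dependency-preserving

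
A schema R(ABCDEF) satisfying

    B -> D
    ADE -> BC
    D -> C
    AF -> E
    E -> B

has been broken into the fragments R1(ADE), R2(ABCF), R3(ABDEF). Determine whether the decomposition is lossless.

Yes

Chase test. Columns are ABCDEF; row i has aⱼ where attribute j ∈ Ri, else bᵢⱼ.
Initial tableau (one row per fragment):
  row 1: a1 b12 b13 a4 a5 b16
  row 2: a1 a2 a3 b24 b25 a6
  row 3: a1 a2 b33 a4 a5 a6
Rows 2 and 3 agree on B; apply B→D and equate their D entries.
Rows 1 and 3 agree on ADE; apply ADE→BC and equate their BC entries.
Rows 1 and 2 agree on D; apply D→C and equate their C entries.
Rows 2 and 3 agree on AF; apply AF→E and equate their E entries.
Row 2 is now all distinguished symbols — the join is lossless.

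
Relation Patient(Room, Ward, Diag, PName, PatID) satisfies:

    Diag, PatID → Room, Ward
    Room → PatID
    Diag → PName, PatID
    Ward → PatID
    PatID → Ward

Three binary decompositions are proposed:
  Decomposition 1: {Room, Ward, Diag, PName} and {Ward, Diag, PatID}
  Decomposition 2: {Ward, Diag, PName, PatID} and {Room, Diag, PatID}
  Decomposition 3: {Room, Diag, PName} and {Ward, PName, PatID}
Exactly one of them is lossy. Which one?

Decomposition 1: common = {Ward, Diag}, closure = {Room, Ward, Diag, PName, PatID} → lossless.
Decomposition 2: common = {Diag, PatID}, closure = {Room, Ward, Diag, PName, PatID} → lossless.
Decomposition 3: common = {PName}, closure = {PName} → lossy.

Decomposition 3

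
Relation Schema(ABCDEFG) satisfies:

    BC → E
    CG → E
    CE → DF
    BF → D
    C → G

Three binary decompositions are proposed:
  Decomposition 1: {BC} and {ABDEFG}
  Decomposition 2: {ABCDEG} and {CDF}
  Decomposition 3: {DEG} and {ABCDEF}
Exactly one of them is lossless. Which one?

Decomposition 1: common = {B}, closure = {B} → lossy.
Decomposition 2: common = {CD}, closure = {CDEFG} → lossless.
Decomposition 3: common = {DE}, closure = {DE} → lossy.

Decomposition 2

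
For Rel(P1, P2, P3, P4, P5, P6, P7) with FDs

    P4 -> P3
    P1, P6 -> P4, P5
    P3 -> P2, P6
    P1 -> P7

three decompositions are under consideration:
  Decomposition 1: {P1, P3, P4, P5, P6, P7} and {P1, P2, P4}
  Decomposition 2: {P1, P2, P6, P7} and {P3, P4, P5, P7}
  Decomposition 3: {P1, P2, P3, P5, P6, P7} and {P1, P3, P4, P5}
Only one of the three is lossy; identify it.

Decomposition 1: common = {P1, P4}, closure = {P1, P2, P3, P4, P5, P6, P7} → lossless.
Decomposition 2: common = {P7}, closure = {P7} → lossy.
Decomposition 3: common = {P1, P3, P5}, closure = {P1, P2, P3, P4, P5, P6, P7} → lossless.

Decomposition 2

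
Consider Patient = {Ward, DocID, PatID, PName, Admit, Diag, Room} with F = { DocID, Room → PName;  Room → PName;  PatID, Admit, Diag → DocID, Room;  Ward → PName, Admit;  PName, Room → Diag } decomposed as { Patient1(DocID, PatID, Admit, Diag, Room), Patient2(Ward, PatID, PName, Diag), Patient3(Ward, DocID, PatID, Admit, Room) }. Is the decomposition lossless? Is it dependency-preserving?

lossless but not dependency-preserving

Lossless test (chase): Rows 1 and 3 agree on DocID, Room; apply DocID, Room→PName and equate their PName entries. Rows 2 and 3 agree on Ward; apply Ward→PName, Admit and equate their PName, Admit entries. Rows 1 and 3 agree on PName, Room; apply PName, Room→Diag and equate their Diag entries. Rows 1 and 2 agree on PatID, Admit, Diag; apply PatID, Admit, Diag→DocID, Room and equate their DocID, Room entries. Row 2 is now all distinguished symbols — the join is lossless.
Dependency preservation: the restricted closure of {DocID, Room} across the fragments never reaches {PName}, so DocID, Room → PName cannot be enforced without a join — not preserved.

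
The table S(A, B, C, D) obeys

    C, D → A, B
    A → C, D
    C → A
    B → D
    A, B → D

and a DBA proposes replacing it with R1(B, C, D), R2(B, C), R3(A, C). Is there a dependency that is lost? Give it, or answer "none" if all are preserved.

none

C, D → A, B: restricted closure across fragments reaches A, B.
A → C, D: restricted closure across fragments reaches C, D.
C → A lies within R3.
B → D lies within R1.
A, B → D: restricted closure across fragments reaches D.
Every dependency is enforceable on the fragments, so the decomposition is dependency-preserving.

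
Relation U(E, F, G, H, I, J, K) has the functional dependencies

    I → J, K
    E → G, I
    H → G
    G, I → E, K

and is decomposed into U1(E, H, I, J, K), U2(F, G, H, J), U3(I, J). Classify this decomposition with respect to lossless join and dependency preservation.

Lossless test (chase): Rows 1 and 3 agree on I; apply I→J, K and equate their J, K entries. Rows 1 and 2 agree on H; apply H→G and equate their G entries. No row becomes fully distinguished — the join is lossy.
Dependency preservation: the restricted closure of {E} across the fragments never reaches {G, I}, so E → G, I cannot be enforced without a join — not preserved.

lossy and not dependency-preserving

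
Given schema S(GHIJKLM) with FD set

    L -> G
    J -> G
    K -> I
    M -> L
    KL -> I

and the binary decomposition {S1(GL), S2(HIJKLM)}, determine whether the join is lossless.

Common attributes: S1 ∩ S2 = {L}.
Closure of {L}: L → G applies, adding G. So (L)⁺ = {GL}.
This closure contains every attribute of S1, so S1 ∩ S2 → S1. The join is lossless.

Yes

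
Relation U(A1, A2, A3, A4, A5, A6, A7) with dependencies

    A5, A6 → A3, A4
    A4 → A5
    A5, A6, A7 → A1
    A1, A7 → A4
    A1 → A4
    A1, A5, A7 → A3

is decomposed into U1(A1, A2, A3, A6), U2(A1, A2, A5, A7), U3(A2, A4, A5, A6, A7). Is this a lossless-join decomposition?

Chase test. Columns are A1, A2, A3, A4, A5, A6, A7; row i has aⱼ where attribute j ∈ Ui, else bᵢⱼ.
Initial tableau (one row per fragment):
  row 1: a1 a2 a3 b14 b15 a6 b17
  row 2: a1 a2 b23 b24 a5 b26 a7
  row 3: b31 a2 b33 a4 a5 a6 a7
Rows 1 and 2 agree on A1; apply A1→A4 and equate their A4 entries.
Rows 1 and 2 agree on A4; apply A4→A5 and equate their A5 entries.
Rows 1 and 3 agree on A5, A6; apply A5, A6→A3, A4 and equate their A3, A4 entries.
No row becomes fully distinguished — the join is lossy.

No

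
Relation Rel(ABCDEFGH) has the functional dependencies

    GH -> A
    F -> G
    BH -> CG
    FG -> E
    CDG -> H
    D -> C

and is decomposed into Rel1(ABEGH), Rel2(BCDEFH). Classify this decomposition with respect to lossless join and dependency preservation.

Lossless test: (BEH)⁺ = {ABCEGH}, which contains all of one fragment — lossless.
Dependency preservation: the restricted closure of {F} across the fragments never reaches {G}, so F → G cannot be enforced without a join — not preserved.

lossless but not dependency-preserving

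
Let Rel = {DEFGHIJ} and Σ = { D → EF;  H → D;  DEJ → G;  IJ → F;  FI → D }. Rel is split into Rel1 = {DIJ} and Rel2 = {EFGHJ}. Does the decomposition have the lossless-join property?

No

Common attributes: Rel1 ∩ Rel2 = {J}.
No dependency enlarges {J}, so (J)⁺ = {J}.
The closure contains neither all of Rel1 = {DIJ} nor all of Rel2 = {EFGHJ}, so the common attributes are not a superkey of either fragment. The join is lossy.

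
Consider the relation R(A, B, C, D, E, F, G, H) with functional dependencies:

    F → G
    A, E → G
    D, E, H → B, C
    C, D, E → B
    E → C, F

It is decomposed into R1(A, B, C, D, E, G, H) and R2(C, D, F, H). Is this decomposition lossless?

Common attributes: R1 ∩ R2 = {C, D, H}.
No dependency enlarges {C, D, H}, so (C, D, H)⁺ = {C, D, H}.
The closure contains neither all of R1 = {A, B, C, D, E, G, H} nor all of R2 = {C, D, F, H}, so the common attributes are not a superkey of either fragment. The join is lossy.

No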